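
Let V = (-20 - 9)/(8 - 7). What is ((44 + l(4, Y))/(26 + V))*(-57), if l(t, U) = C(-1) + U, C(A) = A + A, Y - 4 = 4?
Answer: 950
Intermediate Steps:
Y = 8 (Y = 4 + 4 = 8)
C(A) = 2*A
V = -29 (V = -29/1 = -29*1 = -29)
l(t, U) = -2 + U (l(t, U) = 2*(-1) + U = -2 + U)
((44 + l(4, Y))/(26 + V))*(-57) = ((44 + (-2 + 8))/(26 - 29))*(-57) = ((44 + 6)/(-3))*(-57) = (50*(-1/3))*(-57) = -50/3*(-57) = 950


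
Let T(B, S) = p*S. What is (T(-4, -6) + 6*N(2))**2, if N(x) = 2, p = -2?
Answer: 576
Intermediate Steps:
T(B, S) = -2*S
(T(-4, -6) + 6*N(2))**2 = (-2*(-6) + 6*2)**2 = (12 + 12)**2 = 24**2 = 576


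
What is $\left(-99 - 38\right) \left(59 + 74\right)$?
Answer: $-18221$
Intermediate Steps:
$\left(-99 - 38\right) \left(59 + 74\right) = \left(-137\right) 133 = -18221$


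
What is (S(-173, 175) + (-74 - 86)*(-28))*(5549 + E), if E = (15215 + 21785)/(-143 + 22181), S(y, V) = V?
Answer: 284713443805/11019 ≈ 2.5838e+7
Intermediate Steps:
E = 18500/11019 (E = 37000/22038 = 37000*(1/22038) = 18500/11019 ≈ 1.6789)
(S(-173, 175) + (-74 - 86)*(-28))*(5549 + E) = (175 + (-74 - 86)*(-28))*(5549 + 18500/11019) = (175 - 160*(-28))*(61162931/11019) = (175 + 4480)*(61162931/11019) = 4655*(61162931/11019) = 284713443805/11019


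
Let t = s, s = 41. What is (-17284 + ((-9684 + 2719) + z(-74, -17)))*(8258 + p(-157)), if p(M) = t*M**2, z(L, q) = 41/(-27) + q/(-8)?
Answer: -5336471799151/216 ≈ -2.4706e+10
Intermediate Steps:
z(L, q) = -41/27 - q/8 (z(L, q) = 41*(-1/27) + q*(-1/8) = -41/27 - q/8)
t = 41
p(M) = 41*M**2
(-17284 + ((-9684 + 2719) + z(-74, -17)))*(8258 + p(-157)) = (-17284 + ((-9684 + 2719) + (-41/27 - 1/8*(-17))))*(8258 + 41*(-157)**2) = (-17284 + (-6965 + (-41/27 + 17/8)))*(8258 + 41*24649) = (-17284 + (-6965 + 131/216))*(8258 + 1010609) = (-17284 - 1504309/216)*1018867 = -5237653/216*1018867 = -5336471799151/216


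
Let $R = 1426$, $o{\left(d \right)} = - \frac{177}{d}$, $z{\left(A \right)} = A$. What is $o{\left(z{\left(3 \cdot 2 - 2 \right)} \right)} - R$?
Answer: $- \frac{5881}{4} \approx -1470.3$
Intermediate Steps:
$o{\left(z{\left(3 \cdot 2 - 2 \right)} \right)} - R = - \frac{177}{3 \cdot 2 - 2} - 1426 = - \frac{177}{6 - 2} - 1426 = - \frac{177}{4} - 1426 = - \frac{5881}{4}$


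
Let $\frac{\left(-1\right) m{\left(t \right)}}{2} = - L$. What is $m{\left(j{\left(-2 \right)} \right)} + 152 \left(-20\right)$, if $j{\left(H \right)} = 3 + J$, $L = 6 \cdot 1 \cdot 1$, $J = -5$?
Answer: $-3028$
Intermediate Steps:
$L = 6$ ($L = 6 \cdot 1 = 6$)
$j{\left(H \right)} = -2$ ($j{\left(H \right)} = 3 - 5 = -2$)
$m{\left(t \right)} = 12$ ($m{\left(t \right)} = - 2 \left(\left(-1\right) 6\right) = \left(-2\right) \left(-6\right) = 12$)
$m{\left(j{\left(-2 \right)} \right)} + 152 \left(-20\right) = 12 + 152 \left(-20\right) = 12 - 3040 = -3028$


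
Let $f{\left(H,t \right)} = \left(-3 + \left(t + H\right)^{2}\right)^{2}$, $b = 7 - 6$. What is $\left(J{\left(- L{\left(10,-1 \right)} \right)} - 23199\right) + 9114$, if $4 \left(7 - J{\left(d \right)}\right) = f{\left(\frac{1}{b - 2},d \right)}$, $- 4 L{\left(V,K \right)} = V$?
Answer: $- \frac{901001}{64} \approx -14078.0$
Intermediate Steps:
$L{\left(V,K \right)} = - \frac{V}{4}$
$b = 1$
$f{\left(H,t \right)} = \left(-3 + \left(H + t\right)^{2}\right)^{2}$
$J{\left(d \right)} = 7 - \frac{\left(-3 + \left(-1 + d\right)^{2}\right)^{2}}{4}$ ($J{\left(d \right)} = 7 - \frac{\left(-3 + \left(\frac{1}{1 - 2} + d\right)^{2}\right)^{2}}{4} = 7 - \frac{\left(-3 + \left(\frac{1}{-1} + d\right)^{2}\right)^{2}}{4} = 7 - \frac{\left(-3 + \left(-1 + d\right)^{2}\right)^{2}}{4}$)
$\left(J{\left(- L{\left(10,-1 \right)} \right)} - 23199\right) + 9114 = \left(\left(7 - \frac{\left(-3 + \left(-1 - \left(- \frac{1}{4}\right) 10\right)^{2}\right)^{2}}{4}\right) - 23199\right) + 9114 = \left(\left(7 - \frac{\left(-3 + \left(-1 - - \frac{5}{2}\right)^{2}\right)^{2}}{4}\right) - 23199\right) + 9114 = \left(\left(7 - \frac{\left(-3 + \left(-1 + \frac{5}{2}\right)^{2}\right)^{2}}{4}\right) - 23199\right) + 9114 = \left(\left(7 - \frac{\left(-3 + \left(\frac{3}{2}\right)^{2}\right)^{2}}{4}\right) - 23199\right) + 9114 = \left(\left(7 - \frac{\left(-3 + \frac{9}{4}\right)^{2}}{4}\right) - 23199\right) + 9114 = \left(\left(7 - \frac{\left(- \frac{3}{4}\right)^{2}}{4}\right) - 23199\right) + 9114 = \left(\left(7 - \frac{9}{64}\right) - 23199\right) + 9114 = \left(\frac{439}{64} - 23199\right) + 9114 = - \frac{1484297}{64} + 9114 = - \frac{901001}{64}$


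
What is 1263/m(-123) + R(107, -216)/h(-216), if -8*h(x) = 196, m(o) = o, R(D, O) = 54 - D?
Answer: -16283/2009 ≈ -8.1050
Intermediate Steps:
h(x) = -49/2 (h(x) = -⅛*196 = -49/2)
1263/m(-123) + R(107, -216)/h(-216) = 1263/(-123) + (54 - 1*107)/(-49/2) = 1263*(-1/123) + (54 - 107)*(-2/49) = -421/41 - 53*(-2/49) = -421/41 + 106/49 = -16283/2009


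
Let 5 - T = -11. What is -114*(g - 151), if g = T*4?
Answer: 9918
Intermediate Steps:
T = 16 (T = 5 - 1*(-11) = 5 + 11 = 16)
g = 64 (g = 16*4 = 64)
-114*(g - 151) = -114*(64 - 151) = -114*(-87) = 9918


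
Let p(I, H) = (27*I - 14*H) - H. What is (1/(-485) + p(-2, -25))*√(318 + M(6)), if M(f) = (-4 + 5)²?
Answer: 155684*√319/485 ≈ 5733.2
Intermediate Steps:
M(f) = 1 (M(f) = 1² = 1)
p(I, H) = -15*H + 27*I (p(I, H) = (-14*H + 27*I) - H = -15*H + 27*I)
(1/(-485) + p(-2, -25))*√(318 + M(6)) = (1/(-485) + (-15*(-25) + 27*(-2)))*√(318 + 1) = (-1/485 + (375 - 54))*√319 = (-1/485 + 321)*√319 = 155684*√319/485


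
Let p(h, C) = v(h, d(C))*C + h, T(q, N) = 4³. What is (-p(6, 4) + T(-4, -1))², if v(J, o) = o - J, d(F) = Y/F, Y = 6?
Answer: 5776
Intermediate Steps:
T(q, N) = 64
d(F) = 6/F
p(h, C) = h + C*(-h + 6/C) (p(h, C) = (6/C - h)*C + h = (-h + 6/C)*C + h = C*(-h + 6/C) + h = h + C*(-h + 6/C))
(-p(6, 4) + T(-4, -1))² = (-(6 + 6 - 1*4*6) + 64)² = (-(6 + 6 - 24) + 64)² = (-1*(-12) + 64)² = (12 + 64)² = 76² = 5776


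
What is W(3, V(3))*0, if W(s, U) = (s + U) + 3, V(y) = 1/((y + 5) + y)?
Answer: 0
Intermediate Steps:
V(y) = 1/(5 + 2*y) (V(y) = 1/((5 + y) + y) = 1/(5 + 2*y))
W(s, U) = 3 + U + s (W(s, U) = (U + s) + 3 = 3 + U + s)
W(3, V(3))*0 = (3 + 1/(5 + 2*3) + 3)*0 = (3 + 1/(5 + 6) + 3)*0 = (3 + 1/11 + 3)*0 = (67/11)*0 = 0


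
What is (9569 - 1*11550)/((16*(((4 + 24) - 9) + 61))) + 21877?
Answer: 28000579/1280 ≈ 21875.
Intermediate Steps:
(9569 - 1*11550)/((16*(((4 + 24) - 9) + 61))) + 21877 = (9569 - 11550)/((16*((28 - 9) + 61))) + 21877 = -1981*1/(16*(19 + 61)) + 21877 = -1981/(16*80) + 21877 = -1981/1280 + 21877 = 28000579/1280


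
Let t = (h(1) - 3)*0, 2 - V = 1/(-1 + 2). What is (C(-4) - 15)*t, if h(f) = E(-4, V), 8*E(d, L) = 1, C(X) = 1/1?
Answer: 0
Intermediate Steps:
C(X) = 1
V = 1 (V = 2 - 1/(-1 + 2) = 2 - 1/1 = 2 - 1*1 = 2 - 1 = 1)
E(d, L) = ⅛ (E(d, L) = (⅛)*1 = ⅛)
h(f) = ⅛
t = 0 (t = (⅛ - 3)*0 = -23/8*0 = 0)
(C(-4) - 15)*t = (1 - 15)*0 = -14*0 = 0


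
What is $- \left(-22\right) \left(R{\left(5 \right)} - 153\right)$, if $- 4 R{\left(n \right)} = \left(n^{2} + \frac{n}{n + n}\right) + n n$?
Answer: $- \frac{14575}{4} \approx -3643.8$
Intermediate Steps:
$R{\left(n \right)} = - \frac{1}{8} - \frac{n^{2}}{2}$ ($R{\left(n \right)} = - \frac{\left(n^{2} + \frac{n}{n + n}\right) + n n}{4} = - \frac{\left(n^{2} + \frac{n}{2 n}\right) + n^{2}}{4} = - \frac{\left(n^{2} + \frac{1}{2 n} n\right) + n^{2}}{4} = - \frac{\left(n^{2} + \frac{1}{2}\right) + n^{2}}{4} = - \frac{\left(\frac{1}{2} + n^{2}\right) + n^{2}}{4} = - \frac{\frac{1}{2} + 2 n^{2}}{4} = - \frac{1}{8} - \frac{n^{2}}{2}$)
$- \left(-22\right) \left(R{\left(5 \right)} - 153\right) = - \left(-22\right) \left(\left(- \frac{1}{8} - \frac{5^{2}}{2}\right) - 153\right) = - \left(-22\right) \left(\left(- \frac{1}{8} - \frac{25}{2}\right) - 153\right) = - \left(-22\right) \left(- \frac{101}{8} - 153\right) = - \frac{\left(-22\right) \left(-1325\right)}{8} = \left(-1\right) \frac{14575}{4} = - \frac{14575}{4}$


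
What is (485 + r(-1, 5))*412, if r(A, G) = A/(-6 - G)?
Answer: 2198432/11 ≈ 1.9986e+5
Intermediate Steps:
(485 + r(-1, 5))*412 = (485 - 1*(-1)/(6 + 5))*412 = (485 - 1*(-1)/11)*412 = (485 - 1*(-1)*1/11)*412 = (485 + 1/11)*412 = (5336/11)*412 = 2198432/11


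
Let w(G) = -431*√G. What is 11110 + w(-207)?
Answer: 11110 - 1293*I*√23 ≈ 11110.0 - 6201.0*I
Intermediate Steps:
11110 + w(-207) = 11110 - 1293*I*√23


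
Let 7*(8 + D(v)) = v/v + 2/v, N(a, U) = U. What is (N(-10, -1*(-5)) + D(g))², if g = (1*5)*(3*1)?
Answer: 88804/11025 ≈ 8.0548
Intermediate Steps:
g = 15 (g = 5*3 = 15)
D(v) = -55/7 + 2/(7*v) (D(v) = -8 + (v/v + 2/v)/7 = -8 + (1 + 2/v)/7 = -8 + (⅐ + 2/(7*v)) = -55/7 + 2/(7*v))
(N(-10, -1*(-5)) + D(g))² = (-1*(-5) + (⅐)*(2 - 55*15)/15)² = (5 + (⅐)*(1/15)*(2 - 825))² = (5 + (⅐)*(1/15)*(-823))² = (5 - 823/105)² = (-298/105)² = 88804/11025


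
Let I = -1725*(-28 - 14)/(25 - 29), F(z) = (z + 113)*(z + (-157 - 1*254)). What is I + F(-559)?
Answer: 829015/2 ≈ 4.1451e+5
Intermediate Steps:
F(z) = (-411 + z)*(113 + z) (F(z) = (113 + z)*(z + (-157 - 254)) = (113 + z)*(z - 411) = (113 + z)*(-411 + z) = (-411 + z)*(113 + z))
I = -36225/2 (I = -(-72450)/(-4) = -(-72450)*(-1)/4 = -1725*21/2 = -36225/2 ≈ -18113.)
I + F(-559) = -36225/2 + (-46443 + (-559)² - 298*(-559)) = -36225/2 + (-46443 + 312481 + 166582) = -36225/2 + 432620 = 829015/2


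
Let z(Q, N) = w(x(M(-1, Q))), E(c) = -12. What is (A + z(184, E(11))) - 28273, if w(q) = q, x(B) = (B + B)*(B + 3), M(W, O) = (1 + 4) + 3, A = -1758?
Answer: -29855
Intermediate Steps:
M(W, O) = 8 (M(W, O) = 5 + 3 = 8)
x(B) = 2*B*(3 + B) (x(B) = (2*B)*(3 + B) = 2*B*(3 + B))
z(Q, N) = 176 (z(Q, N) = 2*8*(3 + 8) = 2*8*11 = 176)
(A + z(184, E(11))) - 28273 = (-1758 + 176) - 28273 = -1582 - 28273 = -29855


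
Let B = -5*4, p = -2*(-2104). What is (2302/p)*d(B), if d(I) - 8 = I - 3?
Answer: -17265/2104 ≈ -8.2058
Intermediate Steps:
p = 4208
B = -20
d(I) = 5 + I (d(I) = 8 + (I - 3) = 8 + (-3 + I) = 5 + I)
(2302/p)*d(B) = (2302/4208)*(5 - 20) = (2302*(1/4208))*(-15) = (1151/2104)*(-15) = -17265/2104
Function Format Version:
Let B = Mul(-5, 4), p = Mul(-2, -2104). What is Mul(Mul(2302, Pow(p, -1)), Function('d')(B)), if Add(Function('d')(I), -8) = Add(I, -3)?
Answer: Rational(-17265, 2104) ≈ -8.2058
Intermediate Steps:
p = 4208
B = -20
Function('d')(I) = Add(5, I) (Function('d')(I) = Add(8, Add(I, -3)) = Add(8, Add(-3, I)) = Add(5, I))
Mul(Mul(2302, Pow(p, -1)), Function('d')(B)) = Mul(Mul(2302, Pow(4208, -1)), Add(5, -20)) = Mul(Mul(2302, Rational(1, 4208)), -15) = Mul(Rational(1151, 2104), -15) = Rational(-17265, 2104)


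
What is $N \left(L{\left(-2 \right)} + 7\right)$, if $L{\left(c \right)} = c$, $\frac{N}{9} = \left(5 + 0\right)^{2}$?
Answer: $1125$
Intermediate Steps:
$N = 225$ ($N = 9 \left(5 + 0\right)^{2} = 9 \cdot 5^{2} = 9 \cdot 25 = 225$)
$N \left(L{\left(-2 \right)} + 7\right) = 225 \left(-2 + 7\right) = 225 \cdot 5 = 1125$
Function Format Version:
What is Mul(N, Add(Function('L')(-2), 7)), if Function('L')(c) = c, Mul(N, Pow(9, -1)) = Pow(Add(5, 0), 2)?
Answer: 1125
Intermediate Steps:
N = 225 (N = Mul(9, Pow(Add(5, 0), 2)) = Mul(9, Pow(5, 2)) = Mul(9, 25) = 225)
Mul(N, Add(Function('L')(-2), 7)) = Mul(225, Add(-2, 7)) = Mul(225, 5) = 1125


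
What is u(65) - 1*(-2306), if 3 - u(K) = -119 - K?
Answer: 2493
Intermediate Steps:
u(K) = 122 + K (u(K) = 3 - (-119 - K) = 3 + (119 + K) = 122 + K)
u(65) - 1*(-2306) = (122 + 65) - 1*(-2306) = 187 + 2306 = 2493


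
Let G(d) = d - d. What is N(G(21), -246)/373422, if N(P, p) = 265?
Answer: 265/373422 ≈ 0.00070965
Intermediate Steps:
G(d) = 0
N(G(21), -246)/373422 = 265/373422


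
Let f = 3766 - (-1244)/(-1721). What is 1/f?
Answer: 1721/6480042 ≈ 0.00026558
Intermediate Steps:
f = 6480042/1721 (f = 3766 - (-1244)*(-1)/1721 = 3766 - 1*1244/1721 = 3766 - 1244/1721 = 6480042/1721 ≈ 3765.3)
1/f = 1/(6480042/1721) = 1721/6480042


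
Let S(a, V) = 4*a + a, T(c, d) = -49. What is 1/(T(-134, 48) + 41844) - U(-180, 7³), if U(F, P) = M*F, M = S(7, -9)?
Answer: 263308501/41795 ≈ 6300.0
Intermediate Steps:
S(a, V) = 5*a
M = 35 (M = 5*7 = 35)
U(F, P) = 35*F
1/(T(-134, 48) + 41844) - U(-180, 7³) = 1/(-49 + 41844) - 35*(-180) = 1/41795 - 1*(-6300) = 1/41795 + 6300 = 263308501/41795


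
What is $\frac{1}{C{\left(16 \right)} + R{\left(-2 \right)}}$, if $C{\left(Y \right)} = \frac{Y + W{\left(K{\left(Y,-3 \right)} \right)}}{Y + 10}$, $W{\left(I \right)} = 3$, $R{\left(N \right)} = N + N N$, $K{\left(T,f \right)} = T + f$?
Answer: $\frac{26}{71} \approx 0.3662$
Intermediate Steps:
$R{\left(N \right)} = N + N^{2}$
$C{\left(Y \right)} = \frac{3 + Y}{10 + Y}$ ($C{\left(Y \right)} = \frac{Y + 3}{Y + 10} = \frac{3 + Y}{10 + Y}$)
$\frac{1}{C{\left(16 \right)} + R{\left(-2 \right)}} = \frac{1}{\frac{3 + 16}{10 + 16} - 2 \left(1 - 2\right)} = \frac{1}{\frac{1}{26} \cdot 19 - -2} = \frac{1}{\frac{1}{26} \cdot 19 + 2} = \frac{1}{\frac{19}{26} + 2} = \frac{1}{\frac{71}{26}} = \frac{26}{71}$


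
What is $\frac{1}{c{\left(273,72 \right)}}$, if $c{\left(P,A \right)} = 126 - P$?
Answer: $- \frac{1}{147} \approx -0.0068027$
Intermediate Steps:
$\frac{1}{c{\left(273,72 \right)}} = \frac{1}{126 - 273} = \frac{1}{-147} = - \frac{1}{147}$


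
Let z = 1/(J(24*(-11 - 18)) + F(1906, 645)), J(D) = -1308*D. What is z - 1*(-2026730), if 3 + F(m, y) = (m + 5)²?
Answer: 9246521904781/4562286 ≈ 2.0267e+6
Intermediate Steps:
F(m, y) = -3 + (5 + m)² (F(m, y) = -3 + (m + 5)² = -3 + (5 + m)²)
z = 1/4562286 (z = 1/(-31392*(-11 - 18) + (-3 + (5 + 1906)²)) = 1/(-31392*(-29) + (-3 + 1911²)) = 1/(-1308*(-696) + (-3 + 3651921)) = 1/(910368 + 3651918) = 1/4562286 ≈ 2.1919e-7)
z - 1*(-2026730) = 1/4562286 - 1*(-2026730) = 1/4562286 + 2026730 = 9246521904781/4562286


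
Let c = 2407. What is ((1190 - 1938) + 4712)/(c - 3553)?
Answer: -1982/573 ≈ -3.4590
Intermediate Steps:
((1190 - 1938) + 4712)/(c - 3553) = ((1190 - 1938) + 4712)/(2407 - 3553) = (-748 + 4712)/(-1146) = 3964*(-1/1146) = -1982/573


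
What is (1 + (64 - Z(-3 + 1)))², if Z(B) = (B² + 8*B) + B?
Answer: 6241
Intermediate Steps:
Z(B) = B² + 9*B
(1 + (64 - Z(-3 + 1)))² = (1 + (64 - (-3 + 1)*(9 + (-3 + 1))))² = (1 + (64 - (-2)*(9 - 2)))² = (1 + (64 - (-2)*7))² = (1 + (64 - 1*(-14)))² = (1 + (64 + 14))² = (1 + 78)² = 79² = 6241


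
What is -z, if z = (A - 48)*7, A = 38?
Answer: 70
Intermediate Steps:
z = -70 (z = (38 - 48)*7 = -10*7 = -70)
-z = -1*(-70) = 70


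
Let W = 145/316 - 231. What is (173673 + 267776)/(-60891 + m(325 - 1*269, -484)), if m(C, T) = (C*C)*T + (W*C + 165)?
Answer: -34874471/125725364 ≈ -0.27739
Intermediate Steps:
W = -72851/316 (W = 145*(1/316) - 231 = 145/316 - 231 = -72851/316 ≈ -230.54)
m(C, T) = 165 - 72851*C/316 + T*C² (m(C, T) = (C*C)*T + (-72851*C/316 + 165) = C²*T + (165 - 72851*C/316) = T*C² + (165 - 72851*C/316) = 165 - 72851*C/316 + T*C²)
(173673 + 267776)/(-60891 + m(325 - 1*269, -484)) = (173673 + 267776)/(-60891 + (165 - 72851*(325 - 1*269)/316 - 484*(325 - 1*269)²)) = 441449/(-60891 + (165 - 72851*(325 - 269)/316 - 484*(325 - 269)²)) = 441449/(-60891 + (165 - 72851/316*56 - 484*56²)) = 441449/(-60891 + (165 - 1019914/79 - 484*3136)) = 441449/(-60891 + (165 - 1019914/79 - 1517824)) = 441449/(-60891 - 120914975/79) = 441449/(-125725364/79) = 441449*(-79/125725364) = -34874471/125725364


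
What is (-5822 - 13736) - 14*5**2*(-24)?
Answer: -11158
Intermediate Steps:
(-5822 - 13736) - 14*5**2*(-24) = -19558 - 14*25*(-24) = -19558 - 350*(-24) = -19558 + 8400 = -11158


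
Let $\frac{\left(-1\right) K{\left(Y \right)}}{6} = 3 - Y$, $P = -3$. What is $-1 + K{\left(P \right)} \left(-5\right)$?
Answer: $179$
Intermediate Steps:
$K{\left(Y \right)} = -18 + 6 Y$ ($K{\left(Y \right)} = - 6 \left(3 - Y\right) = -18 + 6 Y$)
$-1 + K{\left(P \right)} \left(-5\right) = -1 + \left(-18 + 6 \left(-3\right)\right) \left(-5\right) = -1 + \left(-18 - 18\right) \left(-5\right) = -1 - -180 = -1 + 180 = 179$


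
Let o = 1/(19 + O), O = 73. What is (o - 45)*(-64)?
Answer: 66224/23 ≈ 2879.3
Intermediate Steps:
o = 1/92 (o = 1/(19 + 73) = 1/92 ≈ 0.010870)
(o - 45)*(-64) = (1/92 - 45)*(-64) = -4139/92*(-64) = 66224/23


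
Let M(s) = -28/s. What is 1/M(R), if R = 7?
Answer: -¼ ≈ -0.25000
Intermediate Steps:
1/M(R) = 1/(-28/7) = 1/(-28*⅐) = 1/(-4) = -¼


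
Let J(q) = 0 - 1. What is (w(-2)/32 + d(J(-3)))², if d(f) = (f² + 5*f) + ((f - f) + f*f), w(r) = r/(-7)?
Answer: 112225/12544 ≈ 8.9465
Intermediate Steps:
J(q) = -1
w(r) = -r/7 (w(r) = r*(-⅐) = -r/7)
d(f) = 2*f² + 5*f (d(f) = (f² + 5*f) + (0 + f²) = (f² + 5*f) + f² = 2*f² + 5*f)
(w(-2)/32 + d(J(-3)))² = (-⅐*(-2)/32 - (5 + 2*(-1)))² = ((2/7)*(1/32) - (5 - 2))² = (1/112 - 1*3)² = (1/112 - 3)² = (-335/112)² = 112225/12544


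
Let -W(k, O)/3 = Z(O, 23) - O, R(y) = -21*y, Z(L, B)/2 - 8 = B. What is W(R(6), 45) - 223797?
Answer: -223848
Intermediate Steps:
Z(L, B) = 16 + 2*B
W(k, O) = -186 + 3*O (W(k, O) = -3*((16 + 2*23) - O) = -3*((16 + 46) - O) = -3*(62 - O) = -186 + 3*O)
W(R(6), 45) - 223797 = (-186 + 3*45) - 223797 = (-186 + 135) - 223797 = -51 - 223797 = -223848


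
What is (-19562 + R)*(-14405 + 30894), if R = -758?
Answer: -335056480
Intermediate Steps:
(-19562 + R)*(-14405 + 30894) = (-19562 - 758)*(-14405 + 30894) = -20320*16489 = -335056480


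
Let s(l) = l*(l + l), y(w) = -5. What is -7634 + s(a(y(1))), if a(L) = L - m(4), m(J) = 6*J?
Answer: -5952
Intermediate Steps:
a(L) = -24 + L (a(L) = L - 6*4 = L - 1*24 = L - 24 = -24 + L)
s(l) = 2*l² (s(l) = l*(2*l) = 2*l²)
-7634 + s(a(y(1))) = -7634 + 2*(-24 - 5)² = -7634 + 2*(-29)² = -7634 + 2*841 = -7634 + 1682 = -5952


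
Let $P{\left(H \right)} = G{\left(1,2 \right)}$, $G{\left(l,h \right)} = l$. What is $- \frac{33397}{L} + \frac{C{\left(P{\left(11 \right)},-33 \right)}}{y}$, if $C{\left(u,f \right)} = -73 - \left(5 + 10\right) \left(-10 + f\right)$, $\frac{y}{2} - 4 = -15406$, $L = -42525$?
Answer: $\frac{11957582}{15594525} \approx 0.76678$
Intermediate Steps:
$y = -30804$ ($y = 8 + 2 \left(-15406\right) = 8 - 30812 = -30804$)
$P{\left(H \right)} = 1$
$C{\left(u,f \right)} = 77 - 15 f$ ($C{\left(u,f \right)} = -73 - 15 \left(-10 + f\right) = -73 - \left(-150 + 15 f\right) = 77 - 15 f$)
$- \frac{33397}{L} + \frac{C{\left(P{\left(11 \right)},-33 \right)}}{y} = - \frac{33397}{-42525} + \frac{77 - -495}{-30804} = \left(-33397\right) \left(- \frac{1}{42525}\right) + \left(77 + 495\right) \left(- \frac{1}{30804}\right) = \frac{4771}{6075} + 572 \left(- \frac{1}{30804}\right) = \frac{4771}{6075} - \frac{143}{7701} = \frac{11957582}{15594525}$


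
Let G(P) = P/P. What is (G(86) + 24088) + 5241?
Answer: 29330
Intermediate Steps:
G(P) = 1
(G(86) + 24088) + 5241 = (1 + 24088) + 5241 = 24089 + 5241 = 29330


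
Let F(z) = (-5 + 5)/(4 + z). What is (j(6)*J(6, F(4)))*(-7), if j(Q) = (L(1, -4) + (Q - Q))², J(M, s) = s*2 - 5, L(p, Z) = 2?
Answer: 140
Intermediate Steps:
F(z) = 0 (F(z) = 0/(4 + z) = 0)
J(M, s) = -5 + 2*s (J(M, s) = 2*s - 5 = -5 + 2*s)
j(Q) = 4 (j(Q) = (2 + (Q - Q))² = (2 + 0)² = 2² = 4)
(j(6)*J(6, F(4)))*(-7) = (4*(-5 + 2*0))*(-7) = (4*(-5 + 0))*(-7) = (4*(-5))*(-7) = -20*(-7) = 140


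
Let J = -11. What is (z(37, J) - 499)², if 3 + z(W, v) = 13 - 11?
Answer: 250000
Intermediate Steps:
z(W, v) = -1 (z(W, v) = -3 + (13 - 11) = -3 + 2 = -1)
(z(37, J) - 499)² = (-1 - 499)² = (-500)² = 250000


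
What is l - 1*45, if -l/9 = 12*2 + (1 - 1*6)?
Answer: -216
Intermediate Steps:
l = -171 (l = -9*(12*2 + (1 - 1*6)) = -9*(24 + (1 - 6)) = -9*(24 - 5) = -9*19 = -171)
l - 1*45 = -171 - 1*45 = -171 - 45 = -216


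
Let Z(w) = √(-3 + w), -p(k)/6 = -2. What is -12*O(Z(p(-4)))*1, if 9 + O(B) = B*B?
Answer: 0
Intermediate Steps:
p(k) = 12 (p(k) = -6*(-2) = 12)
O(B) = -9 + B² (O(B) = -9 + B*B = -9 + B²)
-12*O(Z(p(-4)))*1 = -12*(-9 + (√(-3 + 12))²)*1 = -12*(-9 + (√9)²)*1 = -12*(-9 + 3²)*1 = -12*(-9 + 9)*1 = -12*0*1 = 0*1 = 0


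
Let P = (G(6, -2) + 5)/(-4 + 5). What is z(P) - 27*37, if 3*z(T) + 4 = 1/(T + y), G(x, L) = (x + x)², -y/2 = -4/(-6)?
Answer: -1329440/1329 ≈ -1000.3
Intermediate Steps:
y = -4/3 (y = -(-8)/(-6) = -(-8)*(-1)/6 = -2*⅔ = -4/3 ≈ -1.3333)
G(x, L) = 4*x² (G(x, L) = (2*x)² = 4*x²)
P = 149 (P = (4*6² + 5)/(-4 + 5) = (4*36 + 5)/1 = (144 + 5)*1 = 149*1 = 149)
z(T) = -4/3 + 1/(3*(-4/3 + T)) (z(T) = -4/3 + 1/(3*(T - 4/3)) = -4/3 + 1/(3*(-4/3 + T)))
z(P) - 27*37 = (19 - 12*149)/(3*(-4 + 3*149)) - 27*37 = (19 - 1788)/(3*(-4 + 447)) - 999 = (⅓)*(-1769)/443 - 999 = (⅓)*(1/443)*(-1769) - 999 = -1769/1329 - 999 = -1329440/1329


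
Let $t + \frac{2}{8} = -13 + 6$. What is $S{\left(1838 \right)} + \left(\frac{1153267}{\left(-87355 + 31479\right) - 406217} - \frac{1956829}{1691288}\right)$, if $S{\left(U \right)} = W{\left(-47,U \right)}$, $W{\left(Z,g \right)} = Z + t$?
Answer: $- \frac{45252873379775}{781532345784} \approx -57.903$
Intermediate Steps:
$t = - \frac{29}{4}$ ($t = - \frac{1}{4} + \left(-13 + 6\right) = - \frac{1}{4} - 7 = - \frac{29}{4} \approx -7.25$)
$W{\left(Z,g \right)} = - \frac{29}{4} + Z$ ($W{\left(Z,g \right)} = Z - \frac{29}{4} = - \frac{29}{4} + Z$)
$S{\left(U \right)} = - \frac{217}{4}$ ($S{\left(U \right)} = - \frac{29}{4} - 47 = - \frac{217}{4}$)
$S{\left(1838 \right)} + \left(\frac{1153267}{\left(-87355 + 31479\right) - 406217} - \frac{1956829}{1691288}\right) = - \frac{217}{4} + \left(\frac{1153267}{\left(-87355 + 31479\right) - 406217} - \frac{1956829}{1691288}\right) = - \frac{217}{4} + \left(\frac{1153267}{-55876 - 406217} - \frac{1956829}{1691288}\right) = - \frac{217}{4} + \left(\frac{1153267}{-462093} - \frac{1956829}{1691288}\right) = - \frac{217}{4} + \left(1153267 \left(- \frac{1}{462093}\right) - \frac{1956829}{1691288}\right) = - \frac{217}{4} - \frac{2854743620993}{781532345784} = - \frac{45252873379775}{781532345784}$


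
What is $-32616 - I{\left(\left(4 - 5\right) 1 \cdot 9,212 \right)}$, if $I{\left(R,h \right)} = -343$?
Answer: $-32273$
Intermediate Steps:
$-32616 - I{\left(\left(4 - 5\right) 1 \cdot 9,212 \right)} = -32616 - -343 = -32616 + 343 = -32273$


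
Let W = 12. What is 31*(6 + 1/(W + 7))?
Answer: 3565/19 ≈ 187.63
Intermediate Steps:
31*(6 + 1/(W + 7)) = 31*(6 + 1/(12 + 7)) = 31*(6 + 1/19) = 31*(115/19) = 3565/19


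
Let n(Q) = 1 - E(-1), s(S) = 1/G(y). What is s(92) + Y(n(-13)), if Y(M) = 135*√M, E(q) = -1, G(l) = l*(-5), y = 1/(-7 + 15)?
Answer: -8/5 + 135*√2 ≈ 189.32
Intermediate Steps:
y = ⅛ (y = 1/8 = ⅛ ≈ 0.12500)
G(l) = -5*l
s(S) = -8/5 (s(S) = 1/(-5*⅛) = 1/(-5/8) = -8/5)
n(Q) = 2 (n(Q) = 1 - 1*(-1) = 1 + 1 = 2)
s(92) + Y(n(-13)) = -8/5 + 135*√2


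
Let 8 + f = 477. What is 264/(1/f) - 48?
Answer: 123768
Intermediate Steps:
f = 469 (f = -8 + 477 = 469)
264/(1/f) - 48 = 264/(1/469) - 48 = 264*469 - 48 = 123816 - 48 = 123768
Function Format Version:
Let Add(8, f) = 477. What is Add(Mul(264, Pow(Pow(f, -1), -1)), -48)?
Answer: 123768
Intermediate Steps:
f = 469 (f = Add(-8, 477) = 469)
Add(Mul(264, Pow(Pow(f, -1), -1)), -48) = Add(Mul(264, Pow(Pow(469, -1), -1)), -48) = Add(Mul(264, Pow(Rational(1, 469), -1)), -48) = Add(Mul(264, 469), -48) = Add(123816, -48) = 123768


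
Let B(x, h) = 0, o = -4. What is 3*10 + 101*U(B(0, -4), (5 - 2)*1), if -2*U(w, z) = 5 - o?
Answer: -849/2 ≈ -424.50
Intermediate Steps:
U(w, z) = -9/2 (U(w, z) = -(5 - 1*(-4))/2 = -(5 + 4)/2 = -½*9 = -9/2)
3*10 + 101*U(B(0, -4), (5 - 2)*1) = 3*10 + 101*(-9/2) = 30 - 909/2 = -849/2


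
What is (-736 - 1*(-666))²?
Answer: 4900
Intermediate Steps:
(-736 - 1*(-666))² = (-736 + 666)² = (-70)² = 4900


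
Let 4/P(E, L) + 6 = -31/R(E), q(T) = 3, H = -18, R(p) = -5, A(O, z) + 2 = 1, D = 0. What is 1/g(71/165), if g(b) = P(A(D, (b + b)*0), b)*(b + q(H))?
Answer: 33/2264 ≈ 0.014576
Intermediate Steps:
A(O, z) = -1 (A(O, z) = -2 + 1 = -1)
P(E, L) = 20 (P(E, L) = 4/(-6 - 31/(-5)) = 4/(-6 - 31*(-1/5)) = 4/(-6 + 31/5) = 4/(1/5) = 4*5 = 20)
g(b) = 60 + 20*b (g(b) = 20*(b + 3) = 20*(3 + b) = 60 + 20*b)
1/g(71/165) = 1/(60 + 20*(71/165)) = 1/(60 + 284/33) = 1/(2264/33) = 33/2264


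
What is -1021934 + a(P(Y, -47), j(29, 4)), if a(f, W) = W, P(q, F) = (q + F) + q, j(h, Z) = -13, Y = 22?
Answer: -1021947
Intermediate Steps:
P(q, F) = F + 2*q (P(q, F) = (F + q) + q = F + 2*q)
-1021934 + a(P(Y, -47), j(29, 4)) = -1021934 - 13 = -1021947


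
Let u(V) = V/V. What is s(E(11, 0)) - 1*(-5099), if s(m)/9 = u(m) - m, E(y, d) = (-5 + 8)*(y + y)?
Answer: 4514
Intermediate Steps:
u(V) = 1
E(y, d) = 6*y (E(y, d) = 3*(2*y) = 6*y)
s(m) = 9 - 9*m (s(m) = 9*(1 - m) = 9 - 9*m)
s(E(11, 0)) - 1*(-5099) = (9 - 54*11) - 1*(-5099) = (9 - 9*66) + 5099 = (9 - 594) + 5099 = -585 + 5099 = 4514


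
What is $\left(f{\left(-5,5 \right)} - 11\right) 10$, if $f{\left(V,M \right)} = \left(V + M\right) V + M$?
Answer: $-60$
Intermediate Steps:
$f{\left(V,M \right)} = M + V \left(M + V\right)$ ($f{\left(V,M \right)} = \left(M + V\right) V + M = V \left(M + V\right) + M = M + V \left(M + V\right)$)
$\left(f{\left(-5,5 \right)} - 11\right) 10 = \left(\left(5 + \left(-5\right)^{2} + 5 \left(-5\right)\right) - 11\right) 10 = \left(\left(5 + 25 - 25\right) - 11\right) 10 = \left(5 - 11\right) 10 = \left(-6\right) 10 = -60$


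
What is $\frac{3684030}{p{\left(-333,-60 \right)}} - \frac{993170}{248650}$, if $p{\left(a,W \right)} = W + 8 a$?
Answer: $- \frac{15312324243}{11288710} \approx -1356.4$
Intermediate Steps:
$\frac{3684030}{p{\left(-333,-60 \right)}} - \frac{993170}{248650} = \frac{3684030}{-60 + 8 \left(-333\right)} - \frac{993170}{248650} = \frac{3684030}{-60 - 2664} - \frac{99317}{24865} = \frac{3684030}{-2724} - \frac{99317}{24865} = 3684030 \left(- \frac{1}{2724}\right) - \frac{99317}{24865} = - \frac{614005}{454} - \frac{99317}{24865} = - \frac{15312324243}{11288710}$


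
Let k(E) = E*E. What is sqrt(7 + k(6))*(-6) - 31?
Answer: -31 - 6*sqrt(43) ≈ -70.345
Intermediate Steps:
k(E) = E**2
sqrt(7 + k(6))*(-6) - 31 = sqrt(7 + 6**2)*(-6) - 31 = sqrt(7 + 36)*(-6) - 31 = sqrt(43)*(-6) - 31 = -6*sqrt(43) - 31 = -31 - 6*sqrt(43)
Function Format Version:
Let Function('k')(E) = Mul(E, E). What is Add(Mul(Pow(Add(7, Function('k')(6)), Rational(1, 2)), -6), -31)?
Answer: Add(-31, Mul(-6, Pow(43, Rational(1, 2)))) ≈ -70.345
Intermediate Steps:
Function('k')(E) = Pow(E, 2)
Add(Mul(Pow(Add(7, Function('k')(6)), Rational(1, 2)), -6), -31) = Add(Mul(Pow(Add(7, Pow(6, 2)), Rational(1, 2)), -6), -31) = Add(Mul(Pow(Add(7, 36), Rational(1, 2)), -6), -31) = Add(Mul(Pow(43, Rational(1, 2)), -6), -31) = Add(Mul(-6, Pow(43, Rational(1, 2))), -31) = Add(-31, Mul(-6, Pow(43, Rational(1, 2))))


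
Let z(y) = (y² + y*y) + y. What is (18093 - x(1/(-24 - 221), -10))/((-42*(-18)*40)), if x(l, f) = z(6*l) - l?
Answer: 543016739/907578000 ≈ 0.59831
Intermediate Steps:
z(y) = y + 2*y² (z(y) = (y² + y²) + y = 2*y² + y = y + 2*y²)
x(l, f) = -l + 6*l*(1 + 12*l) (x(l, f) = (6*l)*(1 + 2*(6*l)) - l = (6*l)*(1 + 12*l) - l = 6*l*(1 + 12*l) - l = -l + 6*l*(1 + 12*l))
(18093 - x(1/(-24 - 221), -10))/((-42*(-18)*40)) = (18093 - (5 + 72/(-24 - 221))/(-24 - 221))/((-42*(-18)*40)) = (18093 - (5 + 72/(-245))/(-245))/((756*40)) = (18093 - (-1)*(5 + 72*(-1/245))/245)/30240 = (18093 - (-1)*(5 - 72/245)/245)*(1/30240) = (18093 - (-1)*1153/(245*245))*(1/30240) = (18093 - 1*(-1153/60025))*(1/30240) = (18093 + 1153/60025)*(1/30240) = (1086033478/60025)*(1/30240) = 543016739/907578000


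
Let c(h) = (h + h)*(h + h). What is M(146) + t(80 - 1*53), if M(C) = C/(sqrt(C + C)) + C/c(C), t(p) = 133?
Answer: 77673/584 + sqrt(73) ≈ 141.55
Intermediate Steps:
c(h) = 4*h**2 (c(h) = (2*h)*(2*h) = 4*h**2)
M(C) = 1/(4*C) + sqrt(2)*sqrt(C)/2 (M(C) = C/(sqrt(C + C)) + C/((4*C**2)) = C/(sqrt(2*C)) + C*(1/(4*C**2)) = C/((sqrt(2)*sqrt(C))) + 1/(4*C) = C*(sqrt(2)/(2*sqrt(C))) + 1/(4*C) = sqrt(2)*sqrt(C)/2 + 1/(4*C) = 1/(4*C) + sqrt(2)*sqrt(C)/2)
M(146) + t(80 - 1*53) = (1/4)*(1 + 2*sqrt(2)*146**(3/2))/146 + 133 = (1/4)*(1/146)*(1 + 2*sqrt(2)*(146*sqrt(146))) + 133 = (1/4)*(1/146)*(1 + 584*sqrt(73)) + 133 = (1/584 + sqrt(73)) + 133 = 77673/584 + sqrt(73)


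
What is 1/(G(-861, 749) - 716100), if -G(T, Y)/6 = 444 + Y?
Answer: -1/723258 ≈ -1.3826e-6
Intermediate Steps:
G(T, Y) = -2664 - 6*Y (G(T, Y) = -6*(444 + Y) = -2664 - 6*Y)
1/(G(-861, 749) - 716100) = 1/((-2664 - 6*749) - 716100) = 1/((-2664 - 4494) - 716100) = 1/(-7158 - 716100) = 1/(-723258) = -1/723258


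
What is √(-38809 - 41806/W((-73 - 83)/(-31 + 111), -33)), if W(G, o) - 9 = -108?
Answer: I*√41803135/33 ≈ 195.93*I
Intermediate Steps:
W(G, o) = -99 (W(G, o) = 9 - 108 = -99)
√(-38809 - 41806/W((-73 - 83)/(-31 + 111), -33)) = √(-38809 - 41806/(-99)) = √(-38809 - 41806*(-1/99)) = √(-38809 + 41806/99) = √(-3800285/99) = I*√41803135/33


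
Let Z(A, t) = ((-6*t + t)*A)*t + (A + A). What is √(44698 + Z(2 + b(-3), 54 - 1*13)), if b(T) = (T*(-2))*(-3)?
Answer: √179146 ≈ 423.26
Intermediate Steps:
b(T) = 6*T (b(T) = -2*T*(-3) = 6*T)
Z(A, t) = 2*A - 5*A*t² (Z(A, t) = ((-5*t)*A)*t + 2*A = (-5*A*t)*t + 2*A = -5*A*t² + 2*A = 2*A - 5*A*t²)
√(44698 + Z(2 + b(-3), 54 - 1*13)) = √(44698 + (2 + 6*(-3))*(2 - 5*(54 - 1*13)²)) = √(44698 + (2 - 18)*(2 - 5*(54 - 13)²)) = √(44698 - 16*(2 - 5*41²)) = √(44698 - 16*(2 - 5*1681)) = √(44698 - 16*(2 - 8405)) = √(44698 - 16*(-8403)) = √(44698 + 134448) = √179146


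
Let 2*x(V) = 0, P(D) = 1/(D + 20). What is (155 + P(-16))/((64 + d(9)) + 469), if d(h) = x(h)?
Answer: 621/2132 ≈ 0.29128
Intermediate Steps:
P(D) = 1/(20 + D)
x(V) = 0 (x(V) = (½)*0 = 0)
d(h) = 0
(155 + P(-16))/((64 + d(9)) + 469) = (155 + 1/(20 - 16))/((64 + 0) + 469) = (155 + 1/4)/(64 + 469) = (155 + ¼)/533 = (621/4)*(1/533) = 621/2132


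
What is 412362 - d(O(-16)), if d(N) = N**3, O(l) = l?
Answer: 416458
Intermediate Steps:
412362 - d(O(-16)) = 412362 - 1*(-16)**3 = 412362 - 1*(-4096) = 412362 + 4096 = 416458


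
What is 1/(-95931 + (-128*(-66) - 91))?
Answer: -1/87574 ≈ -1.1419e-5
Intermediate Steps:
1/(-95931 + (-128*(-66) - 91)) = 1/(-95931 + (8448 - 91)) = 1/(-95931 + 8357) = 1/(-87574) = -1/87574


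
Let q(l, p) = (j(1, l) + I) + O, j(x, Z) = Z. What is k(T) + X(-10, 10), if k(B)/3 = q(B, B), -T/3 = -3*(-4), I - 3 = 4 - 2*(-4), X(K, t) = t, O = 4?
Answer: -41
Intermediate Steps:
I = 15 (I = 3 + (4 - 2*(-4)) = 3 + (4 + 8) = 3 + 12 = 15)
q(l, p) = 19 + l (q(l, p) = (l + 15) + 4 = (15 + l) + 4 = 19 + l)
T = -36 (T = -(-9)*(-4) = -3*12 = -36)
k(B) = 57 + 3*B (k(B) = 3*(19 + B) = 57 + 3*B)
k(T) + X(-10, 10) = (57 + 3*(-36)) + 10 = (57 - 108) + 10 = -51 + 10 = -41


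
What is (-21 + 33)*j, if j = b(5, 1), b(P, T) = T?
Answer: 12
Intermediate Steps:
j = 1
(-21 + 33)*j = (-21 + 33)*1 = 12*1 = 12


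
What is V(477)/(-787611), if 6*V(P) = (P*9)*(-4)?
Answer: 954/262537 ≈ 0.0036338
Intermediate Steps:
V(P) = -6*P (V(P) = ((P*9)*(-4))/6 = ((9*P)*(-4))/6 = (-36*P)/6 = -6*P)
V(477)/(-787611) = -6*477/(-787611) = -2862*(-1/787611) = 954/262537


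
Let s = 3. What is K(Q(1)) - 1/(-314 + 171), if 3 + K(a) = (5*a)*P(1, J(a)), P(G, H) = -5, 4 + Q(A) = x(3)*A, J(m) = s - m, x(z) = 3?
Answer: 3147/143 ≈ 22.007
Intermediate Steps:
J(m) = 3 - m
Q(A) = -4 + 3*A
K(a) = -3 - 25*a (K(a) = -3 + (5*a)*(-5) = -3 - 25*a)
K(Q(1)) - 1/(-314 + 171) = (-3 - 25*(-4 + 3*1)) - 1/(-314 + 171) = (-3 - 25*(-4 + 3)) - 1/(-143) = (-3 - 25*(-1)) - 1*(-1/143) = (-3 + 25) + 1/143 = 22 + 1/143 = 3147/143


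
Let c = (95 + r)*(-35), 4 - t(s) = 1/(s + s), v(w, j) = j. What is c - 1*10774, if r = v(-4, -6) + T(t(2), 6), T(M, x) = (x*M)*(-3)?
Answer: -23053/2 ≈ -11527.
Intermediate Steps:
t(s) = 4 - 1/(2*s) (t(s) = 4 - 1/(s + s) = 4 - 1/(2*s))
T(M, x) = -3*M*x (T(M, x) = (M*x)*(-3) = -3*M*x)
r = -147/2 (r = -6 - 3*(4 - 1/2/2)*6 = -6 - 3*(4 - 1/2*1/2)*6 = -6 - 3*(4 - 1/4)*6 = -6 - 3*15/4*6 = -6 - 135/2 = -147/2 ≈ -73.500)
c = -1505/2 (c = (95 - 147/2)*(-35) = (43/2)*(-35) = -1505/2 ≈ -752.50)
c - 1*10774 = -1505/2 - 1*10774 = -1505/2 - 10774 = -23053/2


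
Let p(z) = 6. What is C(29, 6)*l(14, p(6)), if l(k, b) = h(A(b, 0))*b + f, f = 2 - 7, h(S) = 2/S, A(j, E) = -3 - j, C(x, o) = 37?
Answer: -703/3 ≈ -234.33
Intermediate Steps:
f = -5
l(k, b) = -5 + 2*b/(-3 - b) (l(k, b) = (2/(-3 - b))*b - 5 = 2*b/(-3 - b) - 5 = -5 + 2*b/(-3 - b))
C(29, 6)*l(14, p(6)) = 37*((-15 - 7*6)/(3 + 6)) = 37*((-15 - 42)/9) = 37*((⅑)*(-57)) = 37*(-19/3) = -703/3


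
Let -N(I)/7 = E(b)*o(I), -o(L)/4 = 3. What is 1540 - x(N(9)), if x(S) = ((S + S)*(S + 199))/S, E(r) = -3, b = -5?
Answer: 1646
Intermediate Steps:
o(L) = -12 (o(L) = -4*3 = -12)
N(I) = -252 (N(I) = -(-21)*(-12) = -7*36 = -252)
x(S) = 398 + 2*S (x(S) = ((2*S)*(199 + S))/S = (2*S*(199 + S))/S = 398 + 2*S)
1540 - x(N(9)) = 1540 - (398 + 2*(-252)) = 1540 - (398 - 504) = 1540 - 1*(-106) = 1540 + 106 = 1646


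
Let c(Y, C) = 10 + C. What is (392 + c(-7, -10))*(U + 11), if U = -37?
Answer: -10192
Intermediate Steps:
(392 + c(-7, -10))*(U + 11) = (392 + (10 - 10))*(-37 + 11) = (392 + 0)*(-26) = 392*(-26) = -10192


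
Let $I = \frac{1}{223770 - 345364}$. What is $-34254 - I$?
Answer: $- \frac{4165080875}{121594} \approx -34254.0$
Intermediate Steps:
$I = - \frac{1}{121594}$ ($I = \frac{1}{-121594} = - \frac{1}{121594} \approx -8.2241 \cdot 10^{-6}$)
$-34254 - I = -34254 - - \frac{1}{121594} = -34254 + \frac{1}{121594} = - \frac{4165080875}{121594}$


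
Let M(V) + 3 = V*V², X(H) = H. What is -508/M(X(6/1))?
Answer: -508/213 ≈ -2.3850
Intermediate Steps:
M(V) = -3 + V³ (M(V) = -3 + V*V² = -3 + V³)
-508/M(X(6/1)) = -508/(-3 + (6/1)³) = -508/(-3 + (6*1)³) = -508/(-3 + 6³) = -508/(-3 + 216) = -508/213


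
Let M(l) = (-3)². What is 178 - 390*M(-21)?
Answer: -3332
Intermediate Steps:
M(l) = 9
178 - 390*M(-21) = 178 - 390*9 = 178 - 3510 = -3332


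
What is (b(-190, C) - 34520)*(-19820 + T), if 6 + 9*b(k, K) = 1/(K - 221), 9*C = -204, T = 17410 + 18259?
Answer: -399943296909/731 ≈ -5.4712e+8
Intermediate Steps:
T = 35669
C = -68/3 (C = (1/9)*(-204) = -68/3 ≈ -22.667)
b(k, K) = -2/3 + 1/(9*(-221 + K)) (b(k, K) = -2/3 + 1/(9*(K - 221)) = -2/3 + 1/(9*(-221 + K)))
(b(-190, C) - 34520)*(-19820 + T) = ((1327 - 6*(-68/3))/(9*(-221 - 68/3)) - 34520)*(-19820 + 35669) = ((1327 + 136)/(9*(-731/3)) - 34520)*15849 = ((1/9)*(-3/731)*1463 - 34520)*15849 = (-1463/2193 - 34520)*15849 = -75703823/2193*15849 = -399943296909/731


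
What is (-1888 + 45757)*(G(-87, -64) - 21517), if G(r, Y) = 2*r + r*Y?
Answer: -707299887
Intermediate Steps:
G(r, Y) = 2*r + Y*r
(-1888 + 45757)*(G(-87, -64) - 21517) = (-1888 + 45757)*(-87*(2 - 64) - 21517) = 43869*(-87*(-62) - 21517) = 43869*(5394 - 21517) = 43869*(-16123) = -707299887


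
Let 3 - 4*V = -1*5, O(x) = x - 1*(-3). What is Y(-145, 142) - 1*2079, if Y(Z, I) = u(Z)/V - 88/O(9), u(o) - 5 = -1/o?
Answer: -906466/435 ≈ -2083.8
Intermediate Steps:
O(x) = 3 + x (O(x) = x + 3 = 3 + x)
u(o) = 5 - 1/o
V = 2 (V = ¾ - (-1)*5/4 = ¾ - ¼*(-5) = ¾ + 5/4 = 2)
Y(Z, I) = -29/6 - 1/(2*Z) (Y(Z, I) = (5 - 1/Z)/2 - 88/(3 + 9) = (5 - 1/Z)*(½) - 88/12 = (5/2 - 1/(2*Z)) - 88*1/12 = (5/2 - 1/(2*Z)) - 22/3 = -29/6 - 1/(2*Z))
Y(-145, 142) - 1*2079 = (⅙)*(-3 - 29*(-145))/(-145) - 1*2079 = (⅙)*(-1/145)*(-3 + 4205) - 2079 = (⅙)*(-1/145)*4202 - 2079 = -2101/435 - 2079 = -906466/435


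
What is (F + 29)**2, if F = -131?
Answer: 10404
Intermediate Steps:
(F + 29)**2 = (-131 + 29)**2 = (-102)**2 = 10404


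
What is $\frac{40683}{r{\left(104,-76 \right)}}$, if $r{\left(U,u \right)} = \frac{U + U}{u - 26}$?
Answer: $- \frac{2074833}{104} \approx -19950.0$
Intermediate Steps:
$r{\left(U,u \right)} = \frac{2 U}{-26 + u}$
$\frac{40683}{r{\left(104,-76 \right)}} = \frac{40683}{2 \cdot 104 \frac{1}{-26 - 76}} = \frac{40683}{2 \cdot 104 \frac{1}{-102}} = \frac{40683}{2 \cdot 104 \left(- \frac{1}{102}\right)} = \frac{40683}{- \frac{104}{51}} = 40683 \left(- \frac{51}{104}\right) = - \frac{2074833}{104}$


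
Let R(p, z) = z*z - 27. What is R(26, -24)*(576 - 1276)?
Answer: -384300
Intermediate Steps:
R(p, z) = -27 + z**2 (R(p, z) = z**2 - 27 = -27 + z**2)
R(26, -24)*(576 - 1276) = (-27 + (-24)**2)*(576 - 1276) = (-27 + 576)*(-700) = 549*(-700) = -384300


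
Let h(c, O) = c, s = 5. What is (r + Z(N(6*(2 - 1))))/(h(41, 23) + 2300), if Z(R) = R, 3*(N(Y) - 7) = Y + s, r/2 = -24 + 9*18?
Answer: 860/7023 ≈ 0.12245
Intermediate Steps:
r = 276 (r = 2*(-24 + 9*18) = 2*(-24 + 162) = 2*138 = 276)
N(Y) = 26/3 + Y/3 (N(Y) = 7 + (Y + 5)/3 = 7 + (5 + Y)/3 = 7 + (5/3 + Y/3) = 26/3 + Y/3)
(r + Z(N(6*(2 - 1))))/(h(41, 23) + 2300) = (276 + (26/3 + (6*(2 - 1))/3))/(41 + 2300) = (276 + (26/3 + (6*1)/3))/2341 = (276 + (26/3 + (1/3)*6))*(1/2341) = (276 + (26/3 + 2))*(1/2341) = (276 + 32/3)*(1/2341) = (860/3)*(1/2341) = 860/7023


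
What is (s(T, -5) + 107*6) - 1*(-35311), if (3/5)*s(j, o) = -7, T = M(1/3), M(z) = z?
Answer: 107824/3 ≈ 35941.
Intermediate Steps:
T = ⅓ (T = 1/3 = ⅓ ≈ 0.33333)
s(j, o) = -35/3 (s(j, o) = (5/3)*(-7) = -35/3)
(s(T, -5) + 107*6) - 1*(-35311) = (-35/3 + 107*6) - 1*(-35311) = (-35/3 + 642) + 35311 = 1891/3 + 35311 = 107824/3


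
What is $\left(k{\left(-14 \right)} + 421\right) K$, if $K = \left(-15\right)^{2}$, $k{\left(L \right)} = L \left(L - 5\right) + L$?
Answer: $151425$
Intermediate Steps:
$k{\left(L \right)} = L + L \left(-5 + L\right)$ ($k{\left(L \right)} = L \left(-5 + L\right) + L = L + L \left(-5 + L\right)$)
$K = 225$
$\left(k{\left(-14 \right)} + 421\right) K = \left(- 14 \left(-4 - 14\right) + 421\right) 225 = \left(\left(-14\right) \left(-18\right) + 421\right) 225 = \left(252 + 421\right) 225 = 673 \cdot 225 = 151425$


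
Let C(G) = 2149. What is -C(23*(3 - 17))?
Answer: -2149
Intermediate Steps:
-C(23*(3 - 17)) = -1*2149 = -2149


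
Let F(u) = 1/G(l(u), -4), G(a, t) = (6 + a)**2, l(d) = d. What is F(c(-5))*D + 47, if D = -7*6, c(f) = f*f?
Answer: 45125/961 ≈ 46.956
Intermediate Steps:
c(f) = f**2
D = -42
F(u) = (6 + u)**(-2) (F(u) = 1/((6 + u)**2) = (6 + u)**(-2))
F(c(-5))*D + 47 = -42/(6 + (-5)**2)**2 + 47 = -42/(6 + 25)**2 + 47 = -42/31**2 + 47 = (1/961)*(-42) + 47 = -42/961 + 47 = 45125/961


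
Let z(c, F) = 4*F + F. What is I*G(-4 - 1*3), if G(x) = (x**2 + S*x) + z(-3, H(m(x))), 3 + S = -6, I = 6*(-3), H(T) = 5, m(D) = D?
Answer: -2466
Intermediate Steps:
I = -18
S = -9 (S = -3 - 6 = -9)
z(c, F) = 5*F
G(x) = 25 + x**2 - 9*x (G(x) = (x**2 - 9*x) + 5*5 = (x**2 - 9*x) + 25 = 25 + x**2 - 9*x)
I*G(-4 - 1*3) = -18*(25 + (-4 - 1*3)**2 - 9*(-4 - 1*3)) = -18*(25 + (-4 - 3)**2 - 9*(-4 - 3)) = -18*(25 + (-7)**2 - 9*(-7)) = -18*(25 + 49 + 63) = -18*137 = -2466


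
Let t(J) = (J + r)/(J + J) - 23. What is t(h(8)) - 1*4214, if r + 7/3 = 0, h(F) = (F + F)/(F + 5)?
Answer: -406795/96 ≈ -4237.4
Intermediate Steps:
h(F) = 2*F/(5 + F) (h(F) = (2*F)/(5 + F) = 2*F/(5 + F))
r = -7/3 (r = -7/3 + 0 = -7/3 ≈ -2.3333)
t(J) = -23 + (-7/3 + J)/(2*J) (t(J) = (J - 7/3)/(J + J) - 23 = (-7/3 + J)/((2*J)) - 23 = (-7/3 + J)*(1/(2*J)) - 23 = (-7/3 + J)/(2*J) - 23 = -23 + (-7/3 + J)/(2*J))
t(h(8)) - 1*4214 = (-7 - 270*8/(5 + 8))/(6*((2*8/(5 + 8)))) - 1*4214 = (-7 - 270*8/13)/(6*((2*8/13))) - 4214 = (-7 - 270*8/13)/(6*((2*8*(1/13)))) - 4214 = (-7 - 135*16/13)/(6*(16/13)) - 4214 = (⅙)*(13/16)*(-7 - 2160/13) - 4214 = (⅙)*(13/16)*(-2251/13) - 4214 = -2251/96 - 4214 = -406795/96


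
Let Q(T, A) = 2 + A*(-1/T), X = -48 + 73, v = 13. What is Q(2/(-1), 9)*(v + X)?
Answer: 247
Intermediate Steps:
X = 25
Q(T, A) = 2 - A/T
Q(2/(-1), 9)*(v + X) = (2 - 1*9/2/(-1))*(13 + 25) = (2 - 1*9/2*(-1))*38 = (2 - 1*9/(-2))*38 = (2 - 1*9*(-1/2))*38 = (2 + 9/2)*38 = (13/2)*38 = 247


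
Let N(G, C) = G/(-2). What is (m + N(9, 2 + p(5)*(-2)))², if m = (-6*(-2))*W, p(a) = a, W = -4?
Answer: 11025/4 ≈ 2756.3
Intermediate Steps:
m = -48 (m = -6*(-2)*(-4) = 12*(-4) = -48)
N(G, C) = -G/2 (N(G, C) = G*(-½) = -G/2)
(m + N(9, 2 + p(5)*(-2)))² = (-48 - ½*9)² = (-48 - 9/2)² = (-105/2)² = 11025/4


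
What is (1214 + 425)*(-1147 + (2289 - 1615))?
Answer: -775247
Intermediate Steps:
(1214 + 425)*(-1147 + (2289 - 1615)) = 1639*(-1147 + 674) = 1639*(-473) = -775247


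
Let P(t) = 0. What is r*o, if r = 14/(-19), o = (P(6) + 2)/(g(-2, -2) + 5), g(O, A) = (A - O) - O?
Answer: -4/19 ≈ -0.21053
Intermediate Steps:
g(O, A) = A - 2*O
o = 2/7 (o = (0 + 2)/((-2 - 2*(-2)) + 5) = 2/((-2 + 4) + 5) = 2/(2 + 5) = 2/7 ≈ 0.28571)
r = -14/19 (r = 14*(-1/19) = -14/19 ≈ -0.73684)
r*o = -14/19*2/7 = -4/19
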